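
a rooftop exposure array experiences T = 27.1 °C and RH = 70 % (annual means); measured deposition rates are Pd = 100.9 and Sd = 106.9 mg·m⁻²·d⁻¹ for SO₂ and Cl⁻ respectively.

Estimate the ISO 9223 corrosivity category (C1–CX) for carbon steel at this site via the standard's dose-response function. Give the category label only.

carbon steel: T>10 °C ⇒ hinge -0.054·(27.1−10) = -0.9234
  sulphur-dioxide contribution → 31.4 μm/a
  chloride contribution → 55.03 μm/a
  total first-year rate 86.43 μm/a
Category bounds: 80…200 μm/a bracket r_corr ⇒ C5

C5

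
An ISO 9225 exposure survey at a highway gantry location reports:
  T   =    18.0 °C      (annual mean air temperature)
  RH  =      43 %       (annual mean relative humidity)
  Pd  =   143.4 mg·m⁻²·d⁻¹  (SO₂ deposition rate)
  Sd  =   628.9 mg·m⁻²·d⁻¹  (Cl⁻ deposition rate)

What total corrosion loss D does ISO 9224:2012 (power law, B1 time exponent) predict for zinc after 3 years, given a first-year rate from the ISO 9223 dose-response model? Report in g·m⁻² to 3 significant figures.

D(3) = 86.5 g·m⁻²

zinc: f(T) = -0.071·(T−10) [T>10 °C] = -0.5680
  sulphur-dioxide contribution → 0.4697 μm/a
  chloride contribution → 4.488 μm/a
  ⇒ r_corr(zinc) = 4.958 μm/a
Power-law: D(3) = r_corr · 3^0.813
  D(3) = 4.958 × 3^0.813 = 4.958 × 2.443 = 12.11 μm
  Mass loss = 12.11 μm × 7.14 g/cm³ = 86.48 g·m⁻²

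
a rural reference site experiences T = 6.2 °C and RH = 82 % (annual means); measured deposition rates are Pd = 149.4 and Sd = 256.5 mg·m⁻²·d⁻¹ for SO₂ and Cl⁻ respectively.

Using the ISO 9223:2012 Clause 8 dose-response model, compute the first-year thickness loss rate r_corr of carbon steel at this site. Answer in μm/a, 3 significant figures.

r_corr = 131 μm/a

carbon steel: T≤10 °C ⇒ hinge +0.150·(6.2−10) = -0.5700
  Pd branch = 1.77·Pd^0.52·e^(0.02·RH+f) = 69.72 μm/a
  Sd branch = 0.102·Sd^0.62·e^(0.033·RH+0.04·T) = 60.97 μm/a
  sum: 69.72 + 60.97 → r_corr = 130.7 μm/a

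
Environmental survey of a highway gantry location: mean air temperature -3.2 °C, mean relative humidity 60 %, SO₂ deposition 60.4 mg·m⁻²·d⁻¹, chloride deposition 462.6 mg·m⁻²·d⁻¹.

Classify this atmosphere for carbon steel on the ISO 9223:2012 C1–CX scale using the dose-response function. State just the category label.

carbon steel: f(T) = +0.150·(T−10) [T≤10 °C] = -1.9800
  SO₂ term: 1.77·60.4^0.52·exp(0.02·60-1.9800) = 6.845
  Cl⁻ term: 0.102·462.6^0.62·exp(0.033·60+0.04·-3.2) = 29.2
  sum: 6.845 + 29.2 → r_corr = 36.04 μm/a
Category bounds: 25…50 μm/a bracket r_corr ⇒ C3

C3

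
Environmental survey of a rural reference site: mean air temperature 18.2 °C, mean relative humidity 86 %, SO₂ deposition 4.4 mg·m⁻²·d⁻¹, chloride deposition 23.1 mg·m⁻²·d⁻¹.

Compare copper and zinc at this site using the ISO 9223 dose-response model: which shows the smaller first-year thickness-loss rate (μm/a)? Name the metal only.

zinc

copper: temperature factor f = -0.080·(8.2) = -0.6560
  Pd branch = 0.0053·Pd^0.26·e^(0.059·RH+f) = 0.6461 μm/a
  Sd branch = 0.01025·Sd^0.27·e^(0.036·RH+0.049·T) = 1.291 μm/a
  r_corr = 0.6461 + 1.291 = 1.937 μm/a
zinc: T>10 °C ⇒ hinge -0.071·(18.2−10) = -0.5822
  Pd branch = 0.0129·Pd^0.44·e^(0.046·RH+f) = 0.7227 μm/a
  Sd branch = 0.0175·Sd^0.57·e^(0.008·RH+0.085·T) = 0.9794 μm/a
  sum: 0.7227 + 0.9794 → r_corr = 1.702 μm/a
Ordering by μm/a: copper (1.94) > zinc (1.7)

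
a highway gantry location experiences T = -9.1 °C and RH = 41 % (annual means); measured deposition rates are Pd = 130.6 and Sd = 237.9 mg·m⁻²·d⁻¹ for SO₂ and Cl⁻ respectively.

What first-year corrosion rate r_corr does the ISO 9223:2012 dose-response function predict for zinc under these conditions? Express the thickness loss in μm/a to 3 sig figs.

r_corr = 0.605 μm/a

zinc: temperature factor f = +0.038·(-19.1) = -0.7258
  SO₂ term: 0.0129·130.6^0.44·exp(0.046·41-0.7258) = 0.3511
  Sd branch = 0.0175·Sd^0.57·e^(0.008·RH+0.085·T) = 0.2536 μm/a
  sum: 0.3511 + 0.2536 → r_corr = 0.6047 μm/a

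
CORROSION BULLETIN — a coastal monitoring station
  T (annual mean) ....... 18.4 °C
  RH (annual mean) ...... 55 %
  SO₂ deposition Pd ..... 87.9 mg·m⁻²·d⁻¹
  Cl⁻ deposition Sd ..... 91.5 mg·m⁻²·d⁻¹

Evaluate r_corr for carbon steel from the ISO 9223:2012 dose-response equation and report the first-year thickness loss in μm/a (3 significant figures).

r_corr = 56.1 μm/a

carbon steel: f(T) = -0.054·(T−10) [T>10 °C] = -0.4536
  SO₂ term: 1.77·87.9^0.52·exp(0.02·55-0.4536) = 34.64
  Cl⁻ term: 0.102·91.5^0.62·exp(0.033·55+0.04·18.4) = 21.51
  r_corr = 34.64 + 21.51 = 56.15 μm/a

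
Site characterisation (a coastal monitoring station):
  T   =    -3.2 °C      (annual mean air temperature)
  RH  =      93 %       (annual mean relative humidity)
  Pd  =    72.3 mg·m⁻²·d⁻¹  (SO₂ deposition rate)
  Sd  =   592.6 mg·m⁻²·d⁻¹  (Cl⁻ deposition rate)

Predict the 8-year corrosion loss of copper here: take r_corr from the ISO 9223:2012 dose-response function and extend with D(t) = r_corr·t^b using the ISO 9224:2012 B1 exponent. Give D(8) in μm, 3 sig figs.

copper: temperature factor f = +0.126·(-13.2) = -1.6632
  sulphur-dioxide contribution → 0.7384 μm/a
  chloride contribution → 1.397 μm/a
  total first-year rate 2.136 μm/a
Long-term exponent b (ISO 9224 Table 2, B1) = 0.667
  D(8) = 2.136 × 8^0.667 = 2.136 × 4.003 = 8.549 μm

D(8) = 8.55 μm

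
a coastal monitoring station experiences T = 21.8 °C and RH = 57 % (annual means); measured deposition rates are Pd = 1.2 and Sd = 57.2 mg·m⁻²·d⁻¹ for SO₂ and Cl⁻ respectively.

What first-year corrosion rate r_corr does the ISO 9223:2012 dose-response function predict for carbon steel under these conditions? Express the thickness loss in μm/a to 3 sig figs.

carbon steel: T>10 °C ⇒ hinge -0.054·(21.8−10) = -0.6372
  Pd branch = 1.77·Pd^0.52·e^(0.02·RH+f) = 3.217 μm/a
  Sd branch = 0.102·Sd^0.62·e^(0.033·RH+0.04·T) = 19.67 μm/a
  r_corr = 3.217 + 19.67 = 22.89 μm/a

r_corr = 22.9 μm/a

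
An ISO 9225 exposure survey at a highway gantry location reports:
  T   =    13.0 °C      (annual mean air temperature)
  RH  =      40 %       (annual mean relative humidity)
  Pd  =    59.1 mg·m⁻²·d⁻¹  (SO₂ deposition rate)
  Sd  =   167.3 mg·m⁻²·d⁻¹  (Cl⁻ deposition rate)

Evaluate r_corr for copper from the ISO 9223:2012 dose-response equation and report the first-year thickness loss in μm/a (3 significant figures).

r_corr = 0.453 μm/a

copper: f(T) = -0.080·(T−10) [T>10 °C] = -0.2400
  SO₂ term: 0.0053·59.1^0.26·exp(0.059·40-0.2400) = 0.1275
  Sd branch = 0.01025·Sd^0.27·e^(0.036·RH+0.049·T) = 0.3259 μm/a
  sum: 0.1275 + 0.3259 → r_corr = 0.4534 μm/a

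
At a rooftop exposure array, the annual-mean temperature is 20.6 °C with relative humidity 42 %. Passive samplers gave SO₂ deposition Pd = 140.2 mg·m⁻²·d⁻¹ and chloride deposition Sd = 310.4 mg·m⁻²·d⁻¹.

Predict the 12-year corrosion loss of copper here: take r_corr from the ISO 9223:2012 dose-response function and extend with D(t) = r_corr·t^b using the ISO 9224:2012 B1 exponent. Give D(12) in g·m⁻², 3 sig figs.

D(12) = 32.8 g·m⁻²

copper: f(T) = -0.080·(T−10) [T>10 °C] = -0.8480
  Pd branch = 0.0053·Pd^0.26·e^(0.059·RH+f) = 0.0978 μm/a
  Cl⁻ term: 0.01025·310.4^0.27·exp(0.036·42+0.049·20.6) = 0.6006
  sum: 0.0978 + 0.6006 → r_corr = 0.6984 μm/a
Power-law: D(12) = r_corr · 12^0.667
  D(12) = 0.6984 × 12^0.667 = 0.6984 × 5.246 = 3.664 μm
  Mass loss = 3.664 μm × 8.96 g/cm³ = 32.83 g·m⁻²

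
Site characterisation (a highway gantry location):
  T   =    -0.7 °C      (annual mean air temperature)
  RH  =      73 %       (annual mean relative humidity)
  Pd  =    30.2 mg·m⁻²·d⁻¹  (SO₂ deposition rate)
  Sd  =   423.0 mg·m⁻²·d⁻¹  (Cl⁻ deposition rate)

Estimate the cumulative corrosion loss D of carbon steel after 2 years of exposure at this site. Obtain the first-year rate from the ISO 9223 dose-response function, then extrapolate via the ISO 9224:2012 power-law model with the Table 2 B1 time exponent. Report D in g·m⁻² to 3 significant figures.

carbon steel: f(T) = +0.150·(T−10) [T≤10 °C] = -1.6050
  Pd branch = 1.77·Pd^0.52·e^(0.02·RH+f) = 9.007 μm/a
  Sd branch = 0.102·Sd^0.62·e^(0.033·RH+0.04·T) = 46.88 μm/a
  sum: 9.007 + 46.88 → r_corr = 55.89 μm/a
Power-law: D(2) = r_corr · 2^0.523
  D(2) = 55.89 × 2^0.523 = 55.89 × 1.437 = 80.31 μm
  Mass loss = 80.31 μm × 7.85 g/cm³ = 630.4 g·m⁻²

D(2) = 630 g·m⁻²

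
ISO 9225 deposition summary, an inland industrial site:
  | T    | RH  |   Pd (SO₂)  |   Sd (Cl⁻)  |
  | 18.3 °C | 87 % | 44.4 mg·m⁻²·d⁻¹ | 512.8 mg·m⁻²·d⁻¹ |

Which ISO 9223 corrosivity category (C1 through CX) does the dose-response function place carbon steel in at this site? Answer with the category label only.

CX

carbon steel: temperature factor f = -0.054·(8.3) = -0.4482
  SO₂ term: 1.77·44.4^0.52·exp(0.02·87-0.4482) = 46.31
  Cl⁻ term: 0.102·512.8^0.62·exp(0.033·87+0.04·18.3) = 179.3
  sum: 46.31 + 179.3 → r_corr = 225.6 μm/a
Category bounds: 200…700 μm/a bracket r_corr ⇒ CX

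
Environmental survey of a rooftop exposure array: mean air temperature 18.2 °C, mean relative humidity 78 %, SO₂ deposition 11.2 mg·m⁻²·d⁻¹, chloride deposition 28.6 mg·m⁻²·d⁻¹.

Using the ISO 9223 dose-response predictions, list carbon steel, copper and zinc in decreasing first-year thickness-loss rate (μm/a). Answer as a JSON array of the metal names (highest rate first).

["carbon steel", "zinc", "copper"]

carbon steel: T>10 °C ⇒ hinge -0.054·(18.2−10) = -0.4428
  sulphur-dioxide contribution → 19 μm/a
  chloride contribution → 22.16 μm/a
  total first-year rate 41.16 μm/a
copper: T>10 °C ⇒ hinge -0.080·(18.2−10) = -0.6560
  sulphur-dioxide contribution → 0.5138 μm/a
  chloride contribution → 1.025 μm/a
  total first-year rate 1.539 μm/a
zinc: T>10 °C ⇒ hinge -0.071·(18.2−10) = -0.5822
  sulphur-dioxide contribution → 0.7545 μm/a
  chloride contribution → 1.038 μm/a
  ⇒ r_corr(zinc) = 1.792 μm/a
Ordering by μm/a: carbon steel (41.2) > zinc (1.79) > copper (1.54)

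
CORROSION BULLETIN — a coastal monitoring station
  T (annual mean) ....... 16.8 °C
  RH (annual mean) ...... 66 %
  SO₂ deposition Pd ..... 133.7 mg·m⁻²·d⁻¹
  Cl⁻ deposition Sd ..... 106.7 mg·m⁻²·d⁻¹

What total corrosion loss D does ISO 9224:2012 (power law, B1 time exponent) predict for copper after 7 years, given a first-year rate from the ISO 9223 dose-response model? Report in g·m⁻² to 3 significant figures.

D(7) = 46.8 g·m⁻²

copper: temperature factor f = -0.080·(6.8) = -0.5440
  sulphur-dioxide contribution → 0.5395 μm/a
  chloride contribution → 0.8866 μm/a
  total first-year rate 1.426 μm/a
ISO 9224: D(t) = r_corr · t^b with b = 0.667 (copper, B1)
  D(7) = 1.426 × 7^0.667 = 1.426 × 3.662 = 5.222 μm
  Mass loss = 5.222 μm × 8.96 g/cm³ = 46.79 g·m⁻²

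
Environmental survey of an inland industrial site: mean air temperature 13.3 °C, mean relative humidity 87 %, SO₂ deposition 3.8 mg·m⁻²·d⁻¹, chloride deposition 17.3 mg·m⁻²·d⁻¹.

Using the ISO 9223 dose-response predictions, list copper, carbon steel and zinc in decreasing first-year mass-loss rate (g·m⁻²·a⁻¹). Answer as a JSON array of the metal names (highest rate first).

["carbon steel", "copper", "zinc"]

copper: T>10 °C ⇒ hinge -0.080·(13.3−10) = -0.2640
  Pd branch = 0.0053·Pd^0.26·e^(0.059·RH+f) = 0.9763 μm/a
  Sd branch = 0.01025·Sd^0.27·e^(0.036·RH+0.049·T) = 0.9733 μm/a
  sum: 0.9763 + 0.9733 → r_corr = 1.95 μm/a
  mass loss = 1.95 μm/a × 8.96 g/cm³ = 17.47 g·m⁻²·a⁻¹
carbon steel: T>10 °C ⇒ hinge -0.054·(13.3−10) = -0.1782
  SO₂ term: 1.77·3.8^0.52·exp(0.02·87-0.1782) = 16.89
  Cl⁻ term: 0.102·17.3^0.62·exp(0.033·87+0.04·13.3) = 17.95
  r_corr = 16.89 + 17.95 = 34.85 μm/a
  mass loss = 34.85 μm/a × 7.85 g/cm³ = 273.5 g·m⁻²·a⁻¹
zinc: temperature factor f = -0.071·(3.3) = -0.2343
  Pd branch = 0.0129·Pd^0.44·e^(0.046·RH+f) = 1.005 μm/a
  Cl⁻ term: 0.0175·17.3^0.57·exp(0.008·87+0.085·13.3) = 0.552
  r_corr = 1.005 + 0.552 = 1.557 μm/a
  mass loss = 1.557 μm/a × 7.14 g/cm³ = 11.11 g·m⁻²·a⁻¹
Ordering by g·m⁻²·a⁻¹: carbon steel (274) > copper (17.5) > zinc (11.1)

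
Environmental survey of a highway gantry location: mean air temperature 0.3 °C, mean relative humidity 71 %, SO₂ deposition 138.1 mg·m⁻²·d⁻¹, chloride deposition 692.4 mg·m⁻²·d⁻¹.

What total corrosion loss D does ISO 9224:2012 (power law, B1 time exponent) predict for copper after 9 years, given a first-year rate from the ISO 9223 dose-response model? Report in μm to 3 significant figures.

copper: T≤10 °C ⇒ hinge +0.126·(0.3−10) = -1.2222
  sulphur-dioxide contribution → 0.3708 μm/a
  chloride contribution → 0.7835 μm/a
  total first-year rate 1.154 μm/a
ISO 9224: D(t) = r_corr · t^b with b = 0.667 (copper, B1)
  D(9) = 1.154 × 9^0.667 = 1.154 × 4.33 = 4.998 μm

D(9) = 5.00 μm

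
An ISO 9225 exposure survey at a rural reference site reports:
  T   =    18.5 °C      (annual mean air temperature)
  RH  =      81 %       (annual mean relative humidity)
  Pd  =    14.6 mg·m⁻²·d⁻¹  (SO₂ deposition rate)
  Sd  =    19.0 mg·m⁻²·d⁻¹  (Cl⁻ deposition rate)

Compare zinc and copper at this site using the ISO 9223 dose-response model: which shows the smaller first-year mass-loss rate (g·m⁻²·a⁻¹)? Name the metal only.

zinc

zinc: T>10 °C ⇒ hinge -0.071·(18.5−10) = -0.6035
  sulphur-dioxide contribution → 0.9528 μm/a
  chloride contribution → 0.8635 μm/a
  total first-year rate 1.816 μm/a
  mass loss = 1.816 μm/a × 7.14 g/cm³ = 12.97 g·m⁻²·a⁻¹
copper: temperature factor f = -0.080·(8.5) = -0.6800
  sulphur-dioxide contribution → 0.6415 μm/a
  chloride contribution → 1.038 μm/a
  total first-year rate 1.679 μm/a
  mass loss = 1.679 μm/a × 8.96 g/cm³ = 15.05 g·m⁻²·a⁻¹
Ordering by g·m⁻²·a⁻¹: copper (15) > zinc (13)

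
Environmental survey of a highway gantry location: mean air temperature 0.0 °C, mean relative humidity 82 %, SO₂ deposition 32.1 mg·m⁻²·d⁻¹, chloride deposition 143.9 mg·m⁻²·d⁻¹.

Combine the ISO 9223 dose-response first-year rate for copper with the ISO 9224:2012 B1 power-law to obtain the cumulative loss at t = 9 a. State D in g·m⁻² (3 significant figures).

D(9) = 47.3 g·m⁻²

copper: f(T) = +0.126·(T−10) [T≤10 °C] = -1.2600
  sulphur-dioxide contribution → 0.4676 μm/a
  chloride contribution → 0.7507 μm/a
  total first-year rate 1.218 μm/a
ISO 9224: D(t) = r_corr · t^b with b = 0.667 (copper, B1)
  D(9) = 1.218 × 9^0.667 = 1.218 × 4.33 = 5.275 μm
  Mass loss = 5.275 μm × 8.96 g/cm³ = 47.26 g·m⁻²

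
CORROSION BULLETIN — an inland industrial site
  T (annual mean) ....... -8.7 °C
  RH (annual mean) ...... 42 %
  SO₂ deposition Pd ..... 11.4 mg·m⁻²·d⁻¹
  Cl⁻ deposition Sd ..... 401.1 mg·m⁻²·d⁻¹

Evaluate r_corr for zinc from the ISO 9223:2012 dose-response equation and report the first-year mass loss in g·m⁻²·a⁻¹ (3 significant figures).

zinc: T≤10 °C ⇒ hinge +0.038·(-8.7−10) = -0.7106
  SO₂ term: 0.0129·11.4^0.44·exp(0.046·42-0.7106) = 0.1277
  Cl⁻ term: 0.0175·401.1^0.57·exp(0.008·42+0.085·-8.7) = 0.3562
  sum: 0.1277 + 0.3562 → r_corr = 0.4838 μm/a
Convert to mass loss: 0.4838 μm/a × 7.14 g/cm³ = 3.455 g·m⁻²·a⁻¹

r_corr = 3.45 g·m⁻²·a⁻¹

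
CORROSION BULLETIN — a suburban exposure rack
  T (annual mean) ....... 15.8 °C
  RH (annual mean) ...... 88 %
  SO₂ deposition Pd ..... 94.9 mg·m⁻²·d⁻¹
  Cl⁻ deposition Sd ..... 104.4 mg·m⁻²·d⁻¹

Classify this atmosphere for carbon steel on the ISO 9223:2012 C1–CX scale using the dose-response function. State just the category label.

C5

carbon steel: T>10 °C ⇒ hinge -0.054·(15.8−10) = -0.3132
  SO₂ term: 1.77·94.9^0.52·exp(0.02·88-0.3132) = 80.26
  Sd branch = 0.102·Sd^0.62·e^(0.033·RH+0.04·T) = 62.5 μm/a
  sum: 80.26 + 62.5 → r_corr = 142.8 μm/a
143 μm/a falls in (80, 200] for carbon steel → category C5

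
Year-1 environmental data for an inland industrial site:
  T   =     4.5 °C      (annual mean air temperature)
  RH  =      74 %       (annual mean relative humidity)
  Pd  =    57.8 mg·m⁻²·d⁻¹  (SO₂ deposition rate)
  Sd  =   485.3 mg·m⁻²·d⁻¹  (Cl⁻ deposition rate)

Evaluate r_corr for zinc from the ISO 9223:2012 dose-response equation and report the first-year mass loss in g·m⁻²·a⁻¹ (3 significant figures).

zinc: f(T) = +0.038·(T−10) [T≤10 °C] = -0.2090
  sulphur-dioxide contribution → 1.877 μm/a
  chloride contribution → 1.575 μm/a
  total first-year rate 3.452 μm/a
Convert to mass loss: 3.452 μm/a × 7.14 g/cm³ = 24.65 g·m⁻²·a⁻¹

r_corr = 24.6 g·m⁻²·a⁻¹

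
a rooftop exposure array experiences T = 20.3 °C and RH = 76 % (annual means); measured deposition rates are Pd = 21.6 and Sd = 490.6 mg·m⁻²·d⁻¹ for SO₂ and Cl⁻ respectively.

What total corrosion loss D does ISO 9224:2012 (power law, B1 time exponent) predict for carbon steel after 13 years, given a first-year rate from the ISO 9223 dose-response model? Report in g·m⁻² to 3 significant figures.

carbon steel: f(T) = -0.054·(T−10) [T>10 °C] = -0.5562
  Pd branch = 1.77·Pd^0.52·e^(0.02·RH+f) = 22.93 μm/a
  Cl⁻ term: 0.102·490.6^0.62·exp(0.033·76+0.04·20.3) = 131.4
  sum: 22.93 + 131.4 → r_corr = 154.4 μm/a
ISO 9224: D(t) = r_corr · t^b with b = 0.523 (carbon steel, B1)
  D(13) = 154.4 × 13^0.523 = 154.4 × 3.825 = 590.4 μm
  Mass loss = 590.4 μm × 7.85 g/cm³ = 4635 g·m⁻²

D(13) = 4.63e+03 g·m⁻²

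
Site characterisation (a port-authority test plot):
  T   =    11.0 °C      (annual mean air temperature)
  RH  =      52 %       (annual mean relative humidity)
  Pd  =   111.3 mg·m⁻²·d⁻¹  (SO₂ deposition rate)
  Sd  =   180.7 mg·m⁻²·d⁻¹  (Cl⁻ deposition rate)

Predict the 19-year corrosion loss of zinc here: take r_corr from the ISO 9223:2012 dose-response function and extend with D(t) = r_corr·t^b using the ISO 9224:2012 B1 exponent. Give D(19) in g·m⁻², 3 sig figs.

zinc: temperature factor f = -0.071·(1.0) = -0.0710
  SO₂ term: 0.0129·111.3^0.44·exp(0.046·52-0.0710) = 1.045
  Cl⁻ term: 0.0175·180.7^0.57·exp(0.008·52+0.085·11.0) = 1.307
  sum: 1.045 + 1.307 → r_corr = 2.352 μm/a
Long-term exponent b (ISO 9224 Table 2, B1) = 0.813
  D(19) = 2.352 × 19^0.813 = 2.352 × 10.96 = 25.76 μm
  Mass loss = 25.76 μm × 7.14 g/cm³ = 184 g·m⁻²

D(19) = 184 g·m⁻²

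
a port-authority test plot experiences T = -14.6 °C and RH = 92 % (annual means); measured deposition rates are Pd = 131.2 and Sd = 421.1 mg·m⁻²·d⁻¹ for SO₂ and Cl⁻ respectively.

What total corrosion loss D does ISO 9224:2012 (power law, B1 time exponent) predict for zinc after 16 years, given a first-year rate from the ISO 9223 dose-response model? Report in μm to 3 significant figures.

zinc: temperature factor f = +0.038·(-24.6) = -0.9348
  Pd branch = 0.0129·Pd^0.44·e^(0.046·RH+f) = 2.982 μm/a
  Cl⁻ term: 0.0175·421.1^0.57·exp(0.008·92+0.085·-14.6) = 0.3308
  r_corr = 2.982 + 0.3308 = 3.312 μm/a
Power-law: D(16) = r_corr · 16^0.813
  D(16) = 3.312 × 16^0.813 = 3.312 × 9.527 = 31.56 μm

D(16) = 31.6 μm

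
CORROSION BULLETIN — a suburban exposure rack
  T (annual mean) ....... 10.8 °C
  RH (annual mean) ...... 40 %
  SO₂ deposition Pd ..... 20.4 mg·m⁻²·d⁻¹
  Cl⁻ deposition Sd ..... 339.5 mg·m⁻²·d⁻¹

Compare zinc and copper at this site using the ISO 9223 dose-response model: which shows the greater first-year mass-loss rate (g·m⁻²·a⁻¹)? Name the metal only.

zinc

zinc: T>10 °C ⇒ hinge -0.071·(10.8−10) = -0.0568
  SO₂ term: 0.0129·20.4^0.44·exp(0.046·40-0.0568) = 0.2892
  Cl⁻ term: 0.0175·339.5^0.57·exp(0.008·40+0.085·10.8) = 1.672
  r_corr = 0.2892 + 1.672 = 1.961 μm/a
  mass loss = 1.961 μm/a × 7.14 g/cm³ = 14 g·m⁻²·a⁻¹
copper: T>10 °C ⇒ hinge -0.080·(10.8−10) = -0.0640
  SO₂ term: 0.0053·20.4^0.26·exp(0.059·40-0.0640) = 0.1153
  Sd branch = 0.01025·Sd^0.27·e^(0.036·RH+0.049·T) = 0.3542 μm/a
  sum: 0.1153 + 0.3542 → r_corr = 0.4695 μm/a
  mass loss = 0.4695 μm/a × 8.96 g/cm³ = 4.207 g·m⁻²·a⁻¹
Ordering by g·m⁻²·a⁻¹: zinc (14) > copper (4.21)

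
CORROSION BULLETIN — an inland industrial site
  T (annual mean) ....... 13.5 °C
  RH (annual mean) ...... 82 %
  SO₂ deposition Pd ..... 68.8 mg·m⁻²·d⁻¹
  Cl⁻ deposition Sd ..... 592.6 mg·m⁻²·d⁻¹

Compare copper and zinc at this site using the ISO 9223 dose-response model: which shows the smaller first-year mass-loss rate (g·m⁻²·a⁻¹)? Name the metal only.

copper: temperature factor f = -0.080·(3.5) = -0.2800
  sulphur-dioxide contribution → 1.519 μm/a
  chloride contribution → 2.132 μm/a
  total first-year rate 3.651 μm/a
  mass loss = 3.651 μm/a × 8.96 g/cm³ = 32.71 g·m⁻²·a⁻¹
zinc: f(T) = -0.071·(T−10) [T>10 °C] = -0.2485
  sulphur-dioxide contribution → 2.814 μm/a
  chloride contribution → 4.044 μm/a
  total first-year rate 6.858 μm/a
  mass loss = 6.858 μm/a × 7.14 g/cm³ = 48.96 g·m⁻²·a⁻¹
Ordering by g·m⁻²·a⁻¹: zinc (49) > copper (32.7)

copper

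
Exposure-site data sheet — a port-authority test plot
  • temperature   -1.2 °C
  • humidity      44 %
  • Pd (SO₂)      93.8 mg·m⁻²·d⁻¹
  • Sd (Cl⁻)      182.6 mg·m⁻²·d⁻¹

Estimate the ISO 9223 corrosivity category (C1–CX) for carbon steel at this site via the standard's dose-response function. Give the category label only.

carbon steel: T≤10 °C ⇒ hinge +0.150·(-1.2−10) = -1.6800
  sulphur-dioxide contribution → 8.435 μm/a
  chloride contribution → 10.48 μm/a
  total first-year rate 18.92 μm/a
18.9 μm/a falls in (1.3, 25] for carbon steel → category C2

C2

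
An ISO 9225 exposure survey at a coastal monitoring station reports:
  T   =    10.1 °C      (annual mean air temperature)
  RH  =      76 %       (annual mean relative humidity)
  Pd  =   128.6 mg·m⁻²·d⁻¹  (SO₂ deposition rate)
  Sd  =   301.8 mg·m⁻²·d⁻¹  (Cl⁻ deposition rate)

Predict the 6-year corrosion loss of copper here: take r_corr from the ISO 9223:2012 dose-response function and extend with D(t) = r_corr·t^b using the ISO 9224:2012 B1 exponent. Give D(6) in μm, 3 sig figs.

D(6) = 9.44 μm

copper: temperature factor f = -0.080·(0.1) = -0.0080
  sulphur-dioxide contribution → 1.647 μm/a
  chloride contribution → 1.212 μm/a
  ⇒ r_corr(copper) = 2.858 μm/a
Long-term exponent b (ISO 9224 Table 2, B1) = 0.667
  D(6) = 2.858 × 6^0.667 = 2.858 × 3.304 = 9.444 μm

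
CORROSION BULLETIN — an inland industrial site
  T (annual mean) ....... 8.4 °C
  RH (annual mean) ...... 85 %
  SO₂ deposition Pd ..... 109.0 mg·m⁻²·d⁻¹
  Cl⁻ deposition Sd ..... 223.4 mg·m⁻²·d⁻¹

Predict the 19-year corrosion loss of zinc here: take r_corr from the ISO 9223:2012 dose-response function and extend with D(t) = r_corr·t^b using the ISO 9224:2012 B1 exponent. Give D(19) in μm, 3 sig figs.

zinc: temperature factor f = +0.038·(-1.6) = -0.0608
  Pd branch = 0.0129·Pd^0.44·e^(0.046·RH+f) = 4.772 μm/a
  Cl⁻ term: 0.0175·223.4^0.57·exp(0.008·85+0.085·8.4) = 1.54
  sum: 4.772 + 1.54 → r_corr = 6.312 μm/a
Power-law: D(19) = r_corr · 19^0.813
  D(19) = 6.312 × 19^0.813 = 6.312 × 10.96 = 69.15 μm

D(19) = 69.2 μm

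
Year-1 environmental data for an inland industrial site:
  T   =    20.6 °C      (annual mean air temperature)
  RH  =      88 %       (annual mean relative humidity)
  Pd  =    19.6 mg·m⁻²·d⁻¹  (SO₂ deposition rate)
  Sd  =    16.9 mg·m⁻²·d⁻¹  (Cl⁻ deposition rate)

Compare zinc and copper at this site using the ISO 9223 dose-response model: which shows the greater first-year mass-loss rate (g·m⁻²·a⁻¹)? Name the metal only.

zinc: f(T) = -0.071·(T−10) [T>10 °C] = -0.7526
  Pd branch = 0.0129·Pd^0.44·e^(0.046·RH+f) = 1.289 μm/a
  Cl⁻ term: 0.0175·16.9^0.57·exp(0.008·88+0.085·20.6) = 1.021
  r_corr = 1.289 + 1.021 = 2.311 μm/a
  mass loss = 2.311 μm/a × 7.14 g/cm³ = 16.5 g·m⁻²·a⁻¹
copper: T>10 °C ⇒ hinge -0.080·(20.6−10) = -0.8480
  Pd branch = 0.0053·Pd^0.26·e^(0.059·RH+f) = 0.8848 μm/a
  Sd branch = 0.01025·Sd^0.27·e^(0.036·RH+0.049·T) = 1.434 μm/a
  r_corr = 0.8848 + 1.434 = 2.319 μm/a
  mass loss = 2.319 μm/a × 8.96 g/cm³ = 20.77 g·m⁻²·a⁻¹
Ordering by g·m⁻²·a⁻¹: copper (20.8) > zinc (16.5)

copper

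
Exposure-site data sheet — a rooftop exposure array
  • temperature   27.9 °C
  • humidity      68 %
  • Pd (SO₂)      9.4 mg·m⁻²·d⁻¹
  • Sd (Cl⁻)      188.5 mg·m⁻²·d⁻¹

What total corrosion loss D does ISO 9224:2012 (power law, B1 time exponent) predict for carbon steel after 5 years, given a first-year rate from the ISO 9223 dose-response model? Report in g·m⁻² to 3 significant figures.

D(5) = 1.53e+03 g·m⁻²

carbon steel: temperature factor f = -0.054·(17.9) = -0.9666
  Pd branch = 1.77·Pd^0.52·e^(0.02·RH+f) = 8.411 μm/a
  Cl⁻ term: 0.102·188.5^0.62·exp(0.033·68+0.04·27.9) = 75.6
  r_corr = 8.411 + 75.6 = 84.01 μm/a
Long-term exponent b (ISO 9224 Table 2, B1) = 0.523
  D(5) = 84.01 × 5^0.523 = 84.01 × 2.32 = 194.9 μm
  Mass loss = 194.9 μm × 7.85 g/cm³ = 1530 g·m⁻²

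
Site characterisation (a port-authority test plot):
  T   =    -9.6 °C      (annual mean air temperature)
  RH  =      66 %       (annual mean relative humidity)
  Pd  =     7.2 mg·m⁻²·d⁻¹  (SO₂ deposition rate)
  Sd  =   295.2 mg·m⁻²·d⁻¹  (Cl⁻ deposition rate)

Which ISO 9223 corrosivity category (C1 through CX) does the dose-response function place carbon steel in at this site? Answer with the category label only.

carbon steel: T≤10 °C ⇒ hinge +0.150·(-9.6−10) = -2.9400
  Pd branch = 1.77·Pd^0.52·e^(0.02·RH+f) = 0.9778 μm/a
  Cl⁻ term: 0.102·295.2^0.62·exp(0.033·66+0.04·-9.6) = 20.85
  r_corr = 0.9778 + 20.85 = 21.83 μm/a
21.8 μm/a falls in (1.3, 25] for carbon steel → category C2

C2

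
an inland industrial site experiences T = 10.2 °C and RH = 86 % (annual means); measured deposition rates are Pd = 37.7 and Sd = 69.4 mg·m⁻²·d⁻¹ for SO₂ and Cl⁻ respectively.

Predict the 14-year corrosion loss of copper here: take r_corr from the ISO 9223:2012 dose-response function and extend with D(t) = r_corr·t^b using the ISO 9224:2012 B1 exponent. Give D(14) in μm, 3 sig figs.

D(14) = 19.3 μm

copper: f(T) = -0.080·(T−10) [T>10 °C] = -0.0160
  sulphur-dioxide contribution → 2.142 μm/a
  chloride contribution → 1.174 μm/a
  ⇒ r_corr(copper) = 3.315 μm/a
Power-law: D(14) = r_corr · 14^0.667
  D(14) = 3.315 × 14^0.667 = 3.315 × 5.814 = 19.28 μm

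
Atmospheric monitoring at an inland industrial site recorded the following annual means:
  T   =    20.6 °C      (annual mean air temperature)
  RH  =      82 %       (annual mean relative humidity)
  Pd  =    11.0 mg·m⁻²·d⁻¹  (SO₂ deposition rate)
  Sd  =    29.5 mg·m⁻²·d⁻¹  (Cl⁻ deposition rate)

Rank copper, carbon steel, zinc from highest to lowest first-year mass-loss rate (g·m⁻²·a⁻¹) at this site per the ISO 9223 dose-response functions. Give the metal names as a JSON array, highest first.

["carbon steel", "copper", "zinc"]

copper: temperature factor f = -0.080·(10.6) = -0.8480
  SO₂ term: 0.0053·11.0^0.26·exp(0.059·82-0.8480) = 0.5344
  Cl⁻ term: 0.01025·29.5^0.27·exp(0.036·82+0.049·20.6) = 1.343
  r_corr = 0.5344 + 1.343 = 1.877 μm/a
  mass loss = 1.877 μm/a × 8.96 g/cm³ = 16.82 g·m⁻²·a⁻¹
carbon steel: f(T) = -0.054·(T−10) [T>10 °C] = -0.5724
  Pd branch = 1.77·Pd^0.52·e^(0.02·RH+f) = 17.91 μm/a
  Sd branch = 0.102·Sd^0.62·e^(0.033·RH+0.04·T) = 28.38 μm/a
  r_corr = 17.91 + 28.38 = 46.29 μm/a
  mass loss = 46.29 μm/a × 7.85 g/cm³ = 363.4 g·m⁻²·a⁻¹
zinc: temperature factor f = -0.071·(10.6) = -0.7526
  Pd branch = 0.0129·Pd^0.44·e^(0.046·RH+f) = 0.7588 μm/a
  Sd branch = 0.0175·Sd^0.57·e^(0.008·RH+0.085·T) = 1.337 μm/a
  r_corr = 0.7588 + 1.337 = 2.096 μm/a
  mass loss = 2.096 μm/a × 7.14 g/cm³ = 14.96 g·m⁻²·a⁻¹
Ordering by g·m⁻²·a⁻¹: carbon steel (363) > copper (16.8) > zinc (15)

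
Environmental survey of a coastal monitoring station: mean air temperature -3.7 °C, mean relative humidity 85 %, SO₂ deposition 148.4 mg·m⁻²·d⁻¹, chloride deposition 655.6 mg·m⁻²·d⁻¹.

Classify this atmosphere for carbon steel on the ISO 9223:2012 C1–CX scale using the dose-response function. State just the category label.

carbon steel: T≤10 °C ⇒ hinge +0.150·(-3.7−10) = -2.0550
  SO₂ term: 1.77·148.4^0.52·exp(0.02·85-2.0550) = 16.71
  Cl⁻ term: 0.102·655.6^0.62·exp(0.033·85+0.04·-3.7) = 81.07
  r_corr = 16.71 + 81.07 = 97.77 μm/a
Category bounds: 80…200 μm/a bracket r_corr ⇒ C5

C5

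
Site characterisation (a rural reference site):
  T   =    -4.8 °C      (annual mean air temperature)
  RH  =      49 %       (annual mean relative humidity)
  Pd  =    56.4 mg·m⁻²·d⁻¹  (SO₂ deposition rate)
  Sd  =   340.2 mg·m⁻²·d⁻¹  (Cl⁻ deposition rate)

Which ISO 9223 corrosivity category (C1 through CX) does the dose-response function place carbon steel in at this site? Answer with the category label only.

carbon steel: T≤10 °C ⇒ hinge +0.150·(-4.8−10) = -2.2200
  sulphur-dioxide contribution → 4.17 μm/a
  chloride contribution → 15.75 μm/a
  total first-year rate 19.91 μm/a
ISO 9223 Table 2 (carbon steel): 1.3 < 19.9 ≤ 25 μm/a ⇒ C2

C2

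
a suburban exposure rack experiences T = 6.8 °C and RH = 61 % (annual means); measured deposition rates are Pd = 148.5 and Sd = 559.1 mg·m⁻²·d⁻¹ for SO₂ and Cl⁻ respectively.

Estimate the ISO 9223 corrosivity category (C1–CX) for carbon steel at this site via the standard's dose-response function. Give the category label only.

carbon steel: temperature factor f = +0.150·(-3.2) = -0.4800
  Pd branch = 1.77·Pd^0.52·e^(0.02·RH+f) = 49.96 μm/a
  Sd branch = 0.102·Sd^0.62·e^(0.033·RH+0.04·T) = 50.63 μm/a
  r_corr = 49.96 + 50.63 = 100.6 μm/a
101 μm/a falls in (80, 200] for carbon steel → category C5

C5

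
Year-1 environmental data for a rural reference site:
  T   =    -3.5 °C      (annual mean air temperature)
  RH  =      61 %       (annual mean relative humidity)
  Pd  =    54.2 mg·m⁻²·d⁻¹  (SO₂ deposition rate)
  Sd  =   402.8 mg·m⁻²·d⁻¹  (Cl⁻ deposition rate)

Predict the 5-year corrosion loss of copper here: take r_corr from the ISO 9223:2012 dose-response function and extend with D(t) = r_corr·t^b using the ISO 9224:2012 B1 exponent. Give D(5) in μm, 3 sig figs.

copper: T≤10 °C ⇒ hinge +0.126·(-3.5−10) = -1.7010
  SO₂ term: 0.0053·54.2^0.26·exp(0.059·61-1.7010) = 0.09986
  Cl⁻ term: 0.01025·402.8^0.27·exp(0.036·61+0.049·-3.5) = 0.392
  r_corr = 0.09986 + 0.392 = 0.4919 μm/a
Long-term exponent b (ISO 9224 Table 2, B1) = 0.667
  D(5) = 0.4919 × 5^0.667 = 0.4919 × 2.926 = 1.439 μm

D(5) = 1.44 μm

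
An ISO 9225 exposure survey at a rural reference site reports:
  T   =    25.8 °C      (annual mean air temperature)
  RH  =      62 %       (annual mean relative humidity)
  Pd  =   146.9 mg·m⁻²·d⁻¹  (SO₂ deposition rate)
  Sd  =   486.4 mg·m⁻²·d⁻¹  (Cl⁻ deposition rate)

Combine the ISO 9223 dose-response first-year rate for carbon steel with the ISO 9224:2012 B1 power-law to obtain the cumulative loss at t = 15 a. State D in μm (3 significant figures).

D(15) = 567 μm

carbon steel: temperature factor f = -0.054·(15.8) = -0.8532
  SO₂ term: 1.77·146.9^0.52·exp(0.02·62-0.8532) = 34.9
  Cl⁻ term: 0.102·486.4^0.62·exp(0.033·62+0.04·25.8) = 102.6
  sum: 34.9 + 102.6 → r_corr = 137.5 μm/a
Long-term exponent b (ISO 9224 Table 2, B1) = 0.523
  D(15) = 137.5 × 15^0.523 = 137.5 × 4.122 = 566.9 μm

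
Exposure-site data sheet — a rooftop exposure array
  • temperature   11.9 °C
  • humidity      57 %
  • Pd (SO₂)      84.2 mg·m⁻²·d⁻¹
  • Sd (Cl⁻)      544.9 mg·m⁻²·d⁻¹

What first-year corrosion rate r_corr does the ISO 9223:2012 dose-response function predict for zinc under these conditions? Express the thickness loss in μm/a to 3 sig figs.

zinc: f(T) = -0.071·(T−10) [T>10 °C] = -0.1349
  SO₂ term: 0.0129·84.2^0.44·exp(0.046·57-0.1349) = 1.091
  Cl⁻ term: 0.0175·544.9^0.57·exp(0.008·57+0.085·11.9) = 2.755
  r_corr = 1.091 + 2.755 = 3.846 μm/a

r_corr = 3.85 μm/a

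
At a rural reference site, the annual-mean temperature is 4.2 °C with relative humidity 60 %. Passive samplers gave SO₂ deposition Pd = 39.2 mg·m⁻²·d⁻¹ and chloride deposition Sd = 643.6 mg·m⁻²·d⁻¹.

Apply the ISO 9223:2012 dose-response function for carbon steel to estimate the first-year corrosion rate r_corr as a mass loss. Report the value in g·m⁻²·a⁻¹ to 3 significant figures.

carbon steel: T≤10 °C ⇒ hinge +0.150·(4.2−10) = -0.8700
  sulphur-dioxide contribution → 16.59 μm/a
  chloride contribution → 48.17 μm/a
  ⇒ r_corr(carbon steel) = 64.76 μm/a
Convert to mass loss: 64.76 μm/a × 7.85 g/cm³ = 508.4 g·m⁻²·a⁻¹

r_corr = 508 g·m⁻²·a⁻¹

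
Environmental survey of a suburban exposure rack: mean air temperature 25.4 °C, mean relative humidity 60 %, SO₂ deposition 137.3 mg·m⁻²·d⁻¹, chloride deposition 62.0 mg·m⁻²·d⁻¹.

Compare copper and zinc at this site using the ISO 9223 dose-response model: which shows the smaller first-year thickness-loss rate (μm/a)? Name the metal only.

copper: f(T) = -0.080·(T−10) [T>10 °C] = -1.2320
  sulphur-dioxide contribution → 0.1916 μm/a
  chloride contribution → 0.9403 μm/a
  total first-year rate 1.132 μm/a
zinc: T>10 °C ⇒ hinge -0.071·(25.4−10) = -1.0934
  sulphur-dioxide contribution → 0.5956 μm/a
  chloride contribution → 2.575 μm/a
  ⇒ r_corr(zinc) = 3.171 μm/a
Ordering by μm/a: zinc (3.17) > copper (1.13)

copper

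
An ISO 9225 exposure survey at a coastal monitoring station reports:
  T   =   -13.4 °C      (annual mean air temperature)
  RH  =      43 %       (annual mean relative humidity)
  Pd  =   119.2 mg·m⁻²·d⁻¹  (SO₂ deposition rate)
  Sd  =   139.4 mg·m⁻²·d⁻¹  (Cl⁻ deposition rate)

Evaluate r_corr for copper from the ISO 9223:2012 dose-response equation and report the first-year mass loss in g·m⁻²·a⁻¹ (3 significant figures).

copper: f(T) = +0.126·(T−10) [T≤10 °C] = -2.9484
  Pd branch = 0.0053·Pd^0.26·e^(0.059·RH+f) = 0.01217 μm/a
  Cl⁻ term: 0.01025·139.4^0.27·exp(0.036·43+0.049·-13.4) = 0.0948
  sum: 0.01217 + 0.0948 → r_corr = 0.107 μm/a
Convert to mass loss: 0.107 μm/a × 8.96 g/cm³ = 0.9585 g·m⁻²·a⁻¹

r_corr = 0.958 g·m⁻²·a⁻¹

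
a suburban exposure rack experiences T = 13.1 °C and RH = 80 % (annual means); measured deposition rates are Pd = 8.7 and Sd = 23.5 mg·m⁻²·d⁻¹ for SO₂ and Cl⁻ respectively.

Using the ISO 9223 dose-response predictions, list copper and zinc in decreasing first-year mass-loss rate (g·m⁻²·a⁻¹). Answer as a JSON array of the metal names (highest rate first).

["copper", "zinc"]

copper: f(T) = -0.080·(T−10) [T>10 °C] = -0.2480
  SO₂ term: 0.0053·8.7^0.26·exp(0.059·80-0.2480) = 0.8142
  Cl⁻ term: 0.01025·23.5^0.27·exp(0.036·80+0.049·13.1) = 0.8137
  sum: 0.8142 + 0.8137 → r_corr = 1.628 μm/a
  mass loss = 1.628 μm/a × 8.96 g/cm³ = 14.59 g·m⁻²·a⁻¹
zinc: f(T) = -0.071·(T−10) [T>10 °C] = -0.2201
  SO₂ term: 0.0129·8.7^0.44·exp(0.046·80-0.2201) = 1.063
  Sd branch = 0.0175·Sd^0.57·e^(0.008·RH+0.085·T) = 0.6111 μm/a
  r_corr = 1.063 + 0.6111 = 1.674 μm/a
  mass loss = 1.674 μm/a × 7.14 g/cm³ = 11.95 g·m⁻²·a⁻¹
Ordering by g·m⁻²·a⁻¹: copper (14.6) > zinc (12)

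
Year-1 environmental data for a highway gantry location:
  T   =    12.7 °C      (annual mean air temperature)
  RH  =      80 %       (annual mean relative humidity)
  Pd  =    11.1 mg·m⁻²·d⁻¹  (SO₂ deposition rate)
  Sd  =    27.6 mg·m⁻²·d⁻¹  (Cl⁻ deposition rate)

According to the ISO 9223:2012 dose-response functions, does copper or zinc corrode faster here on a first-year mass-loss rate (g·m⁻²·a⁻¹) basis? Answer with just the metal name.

copper

copper: f(T) = -0.080·(T−10) [T>10 °C] = -0.2160
  SO₂ term: 0.0053·11.1^0.26·exp(0.059·80-0.2160) = 0.8956
  Cl⁻ term: 0.01025·27.6^0.27·exp(0.036·80+0.049·12.7) = 0.8333
  r_corr = 0.8956 + 0.8333 = 1.729 μm/a
  mass loss = 1.729 μm/a × 8.96 g/cm³ = 15.49 g·m⁻²·a⁻¹
zinc: T>10 °C ⇒ hinge -0.071·(12.7−10) = -0.1917
  Pd branch = 0.0129·Pd^0.44·e^(0.046·RH+f) = 1.218 μm/a
  Sd branch = 0.0175·Sd^0.57·e^(0.008·RH+0.085·T) = 0.6473 μm/a
  sum: 1.218 + 0.6473 → r_corr = 1.865 μm/a
  mass loss = 1.865 μm/a × 7.14 g/cm³ = 13.32 g·m⁻²·a⁻¹
Ordering by g·m⁻²·a⁻¹: copper (15.5) > zinc (13.3)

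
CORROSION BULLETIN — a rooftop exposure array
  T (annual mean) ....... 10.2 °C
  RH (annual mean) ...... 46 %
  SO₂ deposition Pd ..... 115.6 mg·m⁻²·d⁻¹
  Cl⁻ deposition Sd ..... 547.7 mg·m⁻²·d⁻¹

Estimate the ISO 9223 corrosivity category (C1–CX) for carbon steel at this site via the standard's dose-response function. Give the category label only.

carbon steel: temperature factor f = -0.054·(0.2) = -0.0108
  Pd branch = 1.77·Pd^0.52·e^(0.02·RH+f) = 51.95 μm/a
  Cl⁻ term: 0.102·547.7^0.62·exp(0.033·46+0.04·10.2) = 34.91
  r_corr = 51.95 + 34.91 = 86.86 μm/a
86.9 μm/a falls in (80, 200] for carbon steel → category C5

C5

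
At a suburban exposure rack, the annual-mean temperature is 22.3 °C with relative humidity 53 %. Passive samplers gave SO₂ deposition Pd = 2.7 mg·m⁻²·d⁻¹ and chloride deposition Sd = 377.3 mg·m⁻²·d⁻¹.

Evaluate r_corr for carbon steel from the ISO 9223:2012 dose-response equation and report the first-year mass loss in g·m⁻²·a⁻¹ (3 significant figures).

carbon steel: temperature factor f = -0.054·(12.3) = -0.6642
  SO₂ term: 1.77·2.7^0.52·exp(0.02·53-0.6642) = 4.407
  Sd branch = 0.102·Sd^0.62·e^(0.033·RH+0.04·T) = 56.64 μm/a
  sum: 4.407 + 56.64 → r_corr = 61.05 μm/a
Convert to mass loss: 61.05 μm/a × 7.85 g/cm³ = 479.2 g·m⁻²·a⁻¹

r_corr = 479 g·m⁻²·a⁻¹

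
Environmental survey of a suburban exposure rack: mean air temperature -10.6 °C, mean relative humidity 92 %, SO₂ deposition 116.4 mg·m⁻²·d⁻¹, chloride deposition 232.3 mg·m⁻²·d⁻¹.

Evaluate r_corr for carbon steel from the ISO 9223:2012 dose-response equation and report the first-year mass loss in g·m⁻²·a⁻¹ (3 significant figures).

r_corr = 367 g·m⁻²·a⁻¹

carbon steel: temperature factor f = +0.150·(-20.6) = -3.0900
  Pd branch = 1.77·Pd^0.52·e^(0.02·RH+f) = 6.017 μm/a
  Cl⁻ term: 0.102·232.3^0.62·exp(0.033·92+0.04·-10.6) = 40.73
  r_corr = 6.017 + 40.73 = 46.75 μm/a
Convert to mass loss: 46.75 μm/a × 7.85 g/cm³ = 367 g·m⁻²·a⁻¹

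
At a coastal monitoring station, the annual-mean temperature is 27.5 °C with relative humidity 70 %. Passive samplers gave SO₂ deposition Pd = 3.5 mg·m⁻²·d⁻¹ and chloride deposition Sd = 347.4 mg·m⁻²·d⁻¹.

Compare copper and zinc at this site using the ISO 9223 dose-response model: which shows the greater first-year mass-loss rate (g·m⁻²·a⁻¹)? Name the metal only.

zinc

copper: f(T) = -0.080·(T−10) [T>10 °C] = -1.4000
  sulphur-dioxide contribution → 0.1126 μm/a
  chloride contribution → 2.379 μm/a
  ⇒ r_corr(copper) = 2.491 μm/a
  mass loss = 2.491 μm/a × 8.96 g/cm³ = 22.32 g·m⁻²·a⁻¹
zinc: f(T) = -0.071·(T−10) [T>10 °C] = -1.2425
  sulphur-dioxide contribution → 0.1617 μm/a
  chloride contribution → 8.906 μm/a
  ⇒ r_corr(zinc) = 9.068 μm/a
  mass loss = 9.068 μm/a × 7.14 g/cm³ = 64.74 g·m⁻²·a⁻¹
Ordering by g·m⁻²·a⁻¹: zinc (64.7) > copper (22.3)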